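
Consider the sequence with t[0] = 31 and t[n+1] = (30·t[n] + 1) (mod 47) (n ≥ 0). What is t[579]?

40

We have t[0] = 31,  t[1] = 38,  t[2] = 13,  t[3] = 15,  t[4] = 28,  t[5] = 42,  t[6] = 39,  t[7] = 43,  t[8] = 22,  t[9] = 3,  t[10] = 44,  t[11] = 5,  t[12] = 10,  t[13] = 19,  t[14] = 7,  t[15] = 23,  t[16] = 33,  t[17] = 4,  t[18] = 27,  t[19] = 12,  t[20] = 32,  t[21] = 21,  t[22] = 20,  t[23] = 37,  t[24] = 30,  t[25] = 8,  t[26] = 6,  t[27] = 40,  t[28] = 26,  t[29] = 29,  t[30] = 25,  t[31] = 46,  t[32] = 18,  t[33] = 24,  t[34] = 16,  t[35] = 11,  t[36] = 2,  t[37] = 14,  t[38] = 45,  t[39] = 35,  t[40] = 17,  t[41] = 41,  t[42] = 9,  t[43] = 36,  t[44] = 0,  t[45] = 1,  t[46] = 31.
The sequence repeats with period 46.
(579 - 0) mod 46 = 27, so t[579] = t[27] = 40.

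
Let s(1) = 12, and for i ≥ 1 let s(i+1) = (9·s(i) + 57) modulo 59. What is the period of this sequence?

29

Computing terms: s(1) = 12, s(2) = 47, s(3) = 8, s(4) = 11, s(5) = 38, s(6) = 45, s(7) = 49, s(8) = 26, s(9) = 55, s(10) = 21, s(11) = 10, s(12) = 29, s(13) = 23, s(14) = 28, s(15) = 14, s(16) = 6, s(17) = 52, s(18) = 53, s(19) = 3, s(20) = 25, s(21) = 46, s(22) = 58, s(23) = 48, s(24) = 17, s(25) = 33, s(26) = 0, s(27) = 57, s(28) = 39, s(29) = 54, s(30) = 12.
Since s(30) = s(1) = 12, the sequence is periodic with period 29.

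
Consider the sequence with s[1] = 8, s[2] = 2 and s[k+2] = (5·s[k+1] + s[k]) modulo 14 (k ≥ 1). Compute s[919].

Listing terms: s[1] = 8,  s[2] = 2,  s[3] = 4,  s[4] = 8,  s[5] = 2.
Since (s[4], s[5]) = (s[1], s[2]) = (8, 2) (two consecutive terms determine the rest), the sequence is periodic with period 3.
(919 - 1) mod 3 = 0, so s[919] = s[1] = 8.

8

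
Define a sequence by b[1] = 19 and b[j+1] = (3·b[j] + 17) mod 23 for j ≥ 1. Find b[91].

9

b[1] = 19,  b[2] = 5,  b[3] = 9,  b[4] = 21,  b[5] = 11,  b[6] = 4,  b[7] = 6,  b[8] = 12,  b[9] = 7,  b[10] = 15,  b[11] = 16,  b[12] = 19.
Since b[12] = b[1] = 19, the sequence is periodic with period 11.
So b[91] = b[1 + ((91-1) mod 11)] = b[3] = 9.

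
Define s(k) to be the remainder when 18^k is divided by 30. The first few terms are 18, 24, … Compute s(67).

Listing terms: s(1) = 18,  s(2) = 24,  s(3) = 12,  s(4) = 6,  s(5) = 18.
Since s(5) = s(1) = 18, the sequence is periodic with period 4.
(67 - 1) mod 4 = 2, so s(67) = s(3) = 12.

12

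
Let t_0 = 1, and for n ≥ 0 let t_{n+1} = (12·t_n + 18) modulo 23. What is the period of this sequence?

We have t_0 = 1, t_1 = 7, t_2 = 10, t_3 = 0, t_4 = 18, t_5 = 4, t_6 = 20, t_7 = 5, t_8 = 9, t_9 = 11, t_{10} = 12, t_{11} = 1.
Since t_{11} = t_0 = 1, the sequence is periodic with period 11.

11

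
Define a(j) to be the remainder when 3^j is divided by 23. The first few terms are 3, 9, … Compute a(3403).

12

a(1) = 3,  a(2) = 9,  a(3) = 4,  a(4) = 12,  a(5) = 13,  a(6) = 16,  a(7) = 2,  a(8) = 6,  a(9) = 18,  a(10) = 8,  a(11) = 1,  a(12) = 3.
Since a(12) = a(1) = 3, the sequence is periodic with period 11.
So a(3403) = a(1 + ((3403-1) mod 11)) = a(4) = 12.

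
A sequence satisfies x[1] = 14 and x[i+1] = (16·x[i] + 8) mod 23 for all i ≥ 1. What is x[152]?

Computing terms: x[1] = 14,  x[2] = 2,  x[3] = 17,  x[4] = 4,  x[5] = 3,  x[6] = 10,  x[7] = 7,  x[8] = 5,  x[9] = 19,  x[10] = 13,  x[11] = 9,  x[12] = 14.
Since x[12] = x[1] = 14, the sequence is periodic with period 11.
(152 - 1) mod 11 = 8, so x[152] = x[9] = 19.

19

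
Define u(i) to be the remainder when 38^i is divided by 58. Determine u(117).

34

Computing terms: u(0) = 1,  u(1) = 38,  u(2) = 52,  u(3) = 4,  u(4) = 36,  u(5) = 34,  u(6) = 16,  u(7) = 28,  u(8) = 20,  u(9) = 6,  u(10) = 54,  u(11) = 22,  u(12) = 24,  u(13) = 42,  u(14) = 30,  u(15) = 38.
Since u(15) = u(1) = 38, the sequence is eventually periodic: after a pre-period of length 1 it cycles with period 14.
For i ≥ 1, u(i) depends only on (i - 1) mod 14. (117 - 1) mod 14 = 4, so u(117) = u(5) = 34.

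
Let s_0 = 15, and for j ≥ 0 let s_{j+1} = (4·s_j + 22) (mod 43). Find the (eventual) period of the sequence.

Listing terms: s_0 = 15,  s_1 = 39,  s_2 = 6,  s_3 = 3,  s_4 = 34,  s_5 = 29,  s_6 = 9,  s_7 = 15.
Since s_7 = s_0 = 15, the sequence is periodic with period 7.

7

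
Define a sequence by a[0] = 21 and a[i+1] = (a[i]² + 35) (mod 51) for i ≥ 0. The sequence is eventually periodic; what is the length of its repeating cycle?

Listing terms: a[0] = 21,  a[1] = 17,  a[2] = 18,  a[3] = 2,  a[4] = 39,  a[5] = 26,  a[6] = 48,  a[7] = 44,  a[8] = 33,  a[9] = 2.
Since a[9] = a[3] = 2, the sequence is eventually periodic: after a pre-period of length 3 it cycles with period 6.

6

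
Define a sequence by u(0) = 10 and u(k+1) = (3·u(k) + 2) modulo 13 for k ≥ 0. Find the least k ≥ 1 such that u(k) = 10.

3

Listing terms: u(0) = 10; u(1) = 6; u(2) = 7; u(3) = 10.
Since u(3) = u(0) = 10, the sequence is periodic with period 3.
The value 10 next appears (with k ≥ 1) at u(3).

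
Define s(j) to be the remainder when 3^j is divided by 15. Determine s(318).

9

Computing terms: s(0) = 1; s(1) = 3; s(2) = 9; s(3) = 12; s(4) = 6; s(5) = 3.
Since s(5) = s(1) = 3, the sequence is eventually periodic: after a pre-period of length 1 it cycles with period 4.
For j ≥ 1, s(j) depends only on (j - 1) mod 4. (318 - 1) mod 4 = 1, so s(318) = s(2) = 9.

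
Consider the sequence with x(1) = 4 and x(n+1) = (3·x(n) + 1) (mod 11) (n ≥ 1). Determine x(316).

We have x(1) = 4, x(2) = 2, x(3) = 7, x(4) = 0, x(5) = 1, x(6) = 4.
The sequence repeats with period 5.
(316 - 1) mod 5 = 0, so x(316) = x(1) = 4.

4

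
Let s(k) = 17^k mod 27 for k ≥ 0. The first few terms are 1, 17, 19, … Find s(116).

19

Computing terms: s(0) = 1, s(1) = 17, s(2) = 19, s(3) = 26, s(4) = 10, s(5) = 8, s(6) = 1.
The sequence repeats with period 6.
So s(116) = s(0 + ((116-0) mod 6)) = s(2) = 19.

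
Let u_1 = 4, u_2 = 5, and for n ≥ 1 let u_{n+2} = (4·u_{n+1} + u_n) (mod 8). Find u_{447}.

We have u_1 = 4,  u_2 = 5,  u_3 = 0,  u_4 = 5,  u_5 = 4,  u_6 = 5.
Since (u_5, u_6) = (u_1, u_2) = (4, 5) (two consecutive terms determine the rest), the sequence is periodic with period 4.
(447 - 1) mod 4 = 2, so u_{447} = u_3 = 0.

0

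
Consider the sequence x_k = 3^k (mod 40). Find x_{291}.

27

x_0 = 1,  x_1 = 3,  x_2 = 9,  x_3 = 27,  x_4 = 1.
The sequence repeats with period 4.
So x_{291} = x_{0 + ((291-0) mod 4)} = x_3 = 27.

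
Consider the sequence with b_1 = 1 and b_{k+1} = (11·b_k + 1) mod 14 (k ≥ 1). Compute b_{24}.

0

Listing terms: b_1 = 1, b_2 = 12, b_3 = 7, b_4 = 8, b_5 = 5, b_6 = 0, b_7 = 1.
Since b_7 = b_1 = 1, the sequence is periodic with period 6.
(24 - 1) mod 6 = 5, so b_{24} = b_6 = 0.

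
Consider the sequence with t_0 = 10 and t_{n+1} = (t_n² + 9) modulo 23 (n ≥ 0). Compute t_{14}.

t_0 = 10; t_1 = 17; t_2 = 22; t_3 = 10.
The sequence repeats with period 3.
(14 - 0) mod 3 = 2, so t_{14} = t_2 = 22.

22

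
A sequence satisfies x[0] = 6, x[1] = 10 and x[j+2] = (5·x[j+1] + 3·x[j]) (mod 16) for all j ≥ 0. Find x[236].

4

x[0] = 6; x[1] = 10; x[2] = 4; x[3] = 2; x[4] = 6; x[5] = 4; x[6] = 6; x[7] = 10.
Since (x[6], x[7]) = (x[0], x[1]) = (6, 10) (two consecutive terms determine the rest), the sequence is periodic with period 6.
(236 - 0) mod 6 = 2, so x[236] = x[2] = 4.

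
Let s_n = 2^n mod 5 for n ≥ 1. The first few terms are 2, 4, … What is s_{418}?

Listing terms: s_1 = 2; s_2 = 4; s_3 = 3; s_4 = 1; s_5 = 2.
Since s_5 = s_1 = 2, the sequence is periodic with period 4.
So s_{418} = s_{1 + ((418-1) mod 4)} = s_2 = 4.

4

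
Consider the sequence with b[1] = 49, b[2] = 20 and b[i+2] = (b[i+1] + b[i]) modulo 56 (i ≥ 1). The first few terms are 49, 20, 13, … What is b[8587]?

Listing terms: b[1] = 49,  b[2] = 20,  b[3] = 13,  b[4] = 33,  b[5] = 46,  b[6] = 23,  b[7] = 13,  b[8] = 36,  b[9] = 49,  b[10] = 29,  b[11] = 22,  b[12] = 51,  b[13] = 17,  b[14] = 12,  b[15] = 29,  b[16] = 41,  b[17] = 14,  b[18] = 55,  b[19] = 13,  b[20] = 12,  b[21] = 25,  b[22] = 37,  b[23] = 6,  b[24] = 43,  b[25] = 49,  b[26] = 36,  b[27] = 29,  b[28] = 9,  b[29] = 38,  b[30] = 47,  b[31] = 29,  b[32] = 20,  b[33] = 49,  b[34] = 13,  b[35] = 6,  b[36] = 19,  b[37] = 25,  b[38] = 44,  b[39] = 13,  b[40] = 1,  b[41] = 14,  b[42] = 15,  b[43] = 29,  b[44] = 44,  b[45] = 17,  b[46] = 5,  b[47] = 22,  b[48] = 27,  b[49] = 49,  b[50] = 20.
Since (b[49], b[50]) = (b[1], b[2]) = (49, 20) (two consecutive terms determine the rest), the sequence is periodic with period 48.
So b[8587] = b[1 + ((8587-1) mod 48)] = b[43] = 29.

29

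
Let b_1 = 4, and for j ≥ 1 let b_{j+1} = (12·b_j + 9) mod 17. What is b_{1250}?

b_1 = 4; b_2 = 6; b_3 = 13; b_4 = 12; b_5 = 0; b_6 = 9; b_7 = 15; b_8 = 2; b_9 = 16; b_{10} = 14; b_{11} = 7; b_{12} = 8; b_{13} = 3; b_{14} = 11; b_{15} = 5; b_{16} = 1; b_{17} = 4.
The sequence repeats with period 16.
(1250 - 1) mod 16 = 1, so b_{1250} = b_2 = 6.

6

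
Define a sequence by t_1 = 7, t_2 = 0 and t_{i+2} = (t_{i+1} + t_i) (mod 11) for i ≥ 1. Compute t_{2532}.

0

t_1 = 7, t_2 = 0, t_3 = 7, t_4 = 7, t_5 = 3, t_6 = 10, t_7 = 2, t_8 = 1, t_9 = 3, t_{10} = 4, t_{11} = 7, t_{12} = 0.
Since (t_{11}, t_{12}) = (t_1, t_2) = (7, 0) (two consecutive terms determine the rest), the sequence is periodic with period 10.
So t_{2532} = t_{1 + ((2532-1) mod 10)} = t_2 = 0.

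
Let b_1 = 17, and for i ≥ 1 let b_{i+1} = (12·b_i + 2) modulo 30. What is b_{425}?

b_1 = 17,  b_2 = 26,  b_3 = 14,  b_4 = 20,  b_5 = 2,  b_6 = 26.
Since b_6 = b_2 = 26, the sequence is eventually periodic: after a pre-period of length 1 it cycles with period 4.
For i ≥ 2, b_i depends only on (i - 2) mod 4. (425 - 2) mod 4 = 3, so b_{425} = b_5 = 2.

2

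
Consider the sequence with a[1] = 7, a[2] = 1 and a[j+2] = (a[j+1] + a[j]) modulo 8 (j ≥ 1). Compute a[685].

7

Listing terms: a[1] = 7, a[2] = 1, a[3] = 0, a[4] = 1, a[5] = 1, a[6] = 2, a[7] = 3, a[8] = 5, a[9] = 0, a[10] = 5, a[11] = 5, a[12] = 2, a[13] = 7, a[14] = 1.
The sequence repeats with period 12.
(685 - 1) mod 12 = 0, so a[685] = a[1] = 7.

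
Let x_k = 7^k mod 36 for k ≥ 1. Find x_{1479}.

19

Listing terms: x_1 = 7; x_2 = 13; x_3 = 19; x_4 = 25; x_5 = 31; x_6 = 1; x_7 = 7.
The sequence repeats with period 6.
(1479 - 1) mod 6 = 2, so x_{1479} = x_3 = 19.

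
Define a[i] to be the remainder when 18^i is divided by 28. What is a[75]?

8

We have a[0] = 1; a[1] = 18; a[2] = 16; a[3] = 8; a[4] = 4; a[5] = 16.
Since a[5] = a[2] = 16, the sequence is eventually periodic: after a pre-period of length 2 it cycles with period 3.
For i ≥ 2, a[i] depends only on (i - 2) mod 3. (75 - 2) mod 3 = 1, so a[75] = a[3] = 8.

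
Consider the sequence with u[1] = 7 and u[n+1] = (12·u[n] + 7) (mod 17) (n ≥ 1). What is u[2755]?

11

Listing terms: u[1] = 7,  u[2] = 6,  u[3] = 11,  u[4] = 3,  u[5] = 9,  u[6] = 13,  u[7] = 10,  u[8] = 8,  u[9] = 1,  u[10] = 2,  u[11] = 14,  u[12] = 5,  u[13] = 16,  u[14] = 12,  u[15] = 15,  u[16] = 0,  u[17] = 7.
Since u[17] = u[1] = 7, the sequence is periodic with period 16.
So u[2755] = u[1 + ((2755-1) mod 16)] = u[3] = 11.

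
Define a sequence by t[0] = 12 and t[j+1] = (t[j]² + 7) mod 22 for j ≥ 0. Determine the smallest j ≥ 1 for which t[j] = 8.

4

Listing terms: t[0] = 12, t[1] = 19, t[2] = 16, t[3] = 21, t[4] = 8, t[5] = 5, t[6] = 10, t[7] = 19.
Since t[7] = t[1] = 19, the sequence is eventually periodic: after a pre-period of length 1 it cycles with period 6.
The value 8 first appears (with j ≥ 1) at t[4].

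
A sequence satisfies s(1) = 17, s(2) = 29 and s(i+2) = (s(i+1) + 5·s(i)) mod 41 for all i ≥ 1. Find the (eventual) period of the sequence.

40

s(1) = 17,  s(2) = 29,  s(3) = 32,  s(4) = 13,  s(5) = 9,  s(6) = 33,  s(7) = 37,  s(8) = 38,  s(9) = 18,  s(10) = 3,  s(11) = 11,  s(12) = 26,  s(13) = 40,  s(14) = 6,  s(15) = 1,  s(16) = 31,  s(17) = 36,  s(18) = 27,  s(19) = 2,  s(20) = 14,  s(21) = 24,  s(22) = 12,  s(23) = 9,  s(24) = 28,  s(25) = 32,  s(26) = 8,  s(27) = 4,  s(28) = 3,  s(29) = 23,  s(30) = 38,  s(31) = 30,  s(32) = 15,  s(33) = 1,  s(34) = 35,  s(35) = 40,  s(36) = 10,  s(37) = 5,  s(38) = 14,  s(39) = 39,  s(40) = 27,  s(41) = 17,  s(42) = 29.
Since (s(41), s(42)) = (s(1), s(2)) = (17, 29) (two consecutive terms determine the rest), the sequence is periodic with period 40.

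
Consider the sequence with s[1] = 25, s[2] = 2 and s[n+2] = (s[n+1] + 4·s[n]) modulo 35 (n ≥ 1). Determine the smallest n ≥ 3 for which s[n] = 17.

Listing terms: s[1] = 25, s[2] = 2, s[3] = 32, s[4] = 5, s[5] = 28, s[6] = 13, s[7] = 20, s[8] = 2, s[9] = 12, s[10] = 20, s[11] = 33, s[12] = 8, s[13] = 0, s[14] = 32, s[15] = 32, s[16] = 20, s[17] = 8, s[18] = 18, s[19] = 15, s[20] = 17, s[21] = 7, s[22] = 5, s[23] = 33, s[24] = 18, s[25] = 10, s[26] = 12, s[27] = 17, s[28] = 30, s[29] = 28, s[30] = 8, s[31] = 15, s[32] = 12, s[33] = 2, s[34] = 15, s[35] = 23, s[36] = 13, s[37] = 0, s[38] = 17, s[39] = 17, s[40] = 15, s[41] = 13, s[42] = 3, s[43] = 20, s[44] = 32, s[45] = 7, s[46] = 30, s[47] = 23, s[48] = 3, s[49] = 25, s[50] = 2.
The sequence repeats with period 48.
The value 17 first appears (with n ≥ 3) at s[20].

20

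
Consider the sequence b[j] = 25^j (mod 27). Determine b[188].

13

We have b[0] = 1,  b[1] = 25,  b[2] = 4,  b[3] = 19,  b[4] = 16,  b[5] = 22,  b[6] = 10,  b[7] = 7,  b[8] = 13,  b[9] = 1.
The sequence repeats with period 9.
(188 - 0) mod 9 = 8, so b[188] = b[8] = 13.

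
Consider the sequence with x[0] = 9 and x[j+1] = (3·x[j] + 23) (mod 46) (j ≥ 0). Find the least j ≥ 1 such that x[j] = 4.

1

Listing terms: x[0] = 9,  x[1] = 4,  x[2] = 35,  x[3] = 36,  x[4] = 39,  x[5] = 2,  x[6] = 29,  x[7] = 18,  x[8] = 31,  x[9] = 24,  x[10] = 3,  x[11] = 32,  x[12] = 27,  x[13] = 12,  x[14] = 13,  x[15] = 16,  x[16] = 25,  x[17] = 6,  x[18] = 41,  x[19] = 8,  x[20] = 1,  x[21] = 26,  x[22] = 9.
Since x[22] = x[0] = 9, the sequence is periodic with period 22.
The value 4 first appears (with j ≥ 1) at x[1].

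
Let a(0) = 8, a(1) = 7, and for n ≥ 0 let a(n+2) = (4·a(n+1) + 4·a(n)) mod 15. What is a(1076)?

Listing terms: a(0) = 8, a(1) = 7, a(2) = 0, a(3) = 13, a(4) = 7, a(5) = 5, a(6) = 3, a(7) = 2, a(8) = 5, a(9) = 13, a(10) = 12, a(11) = 10, a(12) = 13, a(13) = 2, a(14) = 0, a(15) = 8, a(16) = 2, a(17) = 10, a(18) = 3, a(19) = 7, a(20) = 10, a(21) = 8, a(22) = 12, a(23) = 5, a(24) = 8, a(25) = 7.
The sequence repeats with period 24.
So a(1076) = a(0 + ((1076-0) mod 24)) = a(20) = 10.

10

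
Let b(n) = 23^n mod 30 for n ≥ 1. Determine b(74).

19

We have b(1) = 23; b(2) = 19; b(3) = 17; b(4) = 1; b(5) = 23.
Since b(5) = b(1) = 23, the sequence is periodic with period 4.
(74 - 1) mod 4 = 1, so b(74) = b(2) = 19.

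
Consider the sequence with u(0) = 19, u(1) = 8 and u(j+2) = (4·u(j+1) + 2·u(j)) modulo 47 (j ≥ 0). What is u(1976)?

Computing terms: u(0) = 19; u(1) = 8; u(2) = 23; u(3) = 14; u(4) = 8; u(5) = 13; u(6) = 21; u(7) = 16; u(8) = 12; u(9) = 33; u(10) = 15; u(11) = 32; u(12) = 17; u(13) = 38; u(14) = 45; u(15) = 21; u(16) = 33; u(17) = 33; u(18) = 10; u(19) = 12; u(20) = 21; u(21) = 14; u(22) = 4; u(23) = 44; u(24) = 43; u(25) = 25; u(26) = 45; u(27) = 42; u(28) = 23; u(29) = 35; u(30) = 45; u(31) = 15; u(32) = 9; u(33) = 19; u(34) = 0; u(35) = 38; u(36) = 11; u(37) = 26; u(38) = 32; u(39) = 39; u(40) = 32; u(41) = 18; u(42) = 42; u(43) = 16; u(44) = 7; u(45) = 13; u(46) = 19; u(47) = 8.
Since (u(46), u(47)) = (u(0), u(1)) = (19, 8) (two consecutive terms determine the rest), the sequence is periodic with period 46.
So u(1976) = u(0 + ((1976-0) mod 46)) = u(44) = 7.

7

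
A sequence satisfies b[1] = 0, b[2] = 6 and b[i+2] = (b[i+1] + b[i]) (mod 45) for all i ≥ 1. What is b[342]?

b[1] = 0, b[2] = 6, b[3] = 6, b[4] = 12, b[5] = 18, b[6] = 30, b[7] = 3, b[8] = 33, b[9] = 36, b[10] = 24, b[11] = 15, b[12] = 39, b[13] = 9, b[14] = 3, b[15] = 12, b[16] = 15, b[17] = 27, b[18] = 42, b[19] = 24, b[20] = 21, b[21] = 0, b[22] = 21, b[23] = 21, b[24] = 42, b[25] = 18, b[26] = 15, b[27] = 33, b[28] = 3, b[29] = 36, b[30] = 39, b[31] = 30, b[32] = 24, b[33] = 9, b[34] = 33, b[35] = 42, b[36] = 30, b[37] = 27, b[38] = 12, b[39] = 39, b[40] = 6, b[41] = 0, b[42] = 6.
Since (b[41], b[42]) = (b[1], b[2]) = (0, 6) (two consecutive terms determine the rest), the sequence is periodic with period 40.
(342 - 1) mod 40 = 21, so b[342] = b[22] = 21.

21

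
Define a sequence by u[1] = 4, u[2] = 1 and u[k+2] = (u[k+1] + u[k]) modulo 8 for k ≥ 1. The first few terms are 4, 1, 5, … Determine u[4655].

7

We have u[1] = 4, u[2] = 1, u[3] = 5, u[4] = 6, u[5] = 3, u[6] = 1, u[7] = 4, u[8] = 5, u[9] = 1, u[10] = 6, u[11] = 7, u[12] = 5, u[13] = 4, u[14] = 1.
The sequence repeats with period 12.
(4655 - 1) mod 12 = 10, so u[4655] = u[11] = 7.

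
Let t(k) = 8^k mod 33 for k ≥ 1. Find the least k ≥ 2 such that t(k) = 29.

We have t(1) = 8; t(2) = 31; t(3) = 17; t(4) = 4; t(5) = 32; t(6) = 25; t(7) = 2; t(8) = 16; t(9) = 29; t(10) = 1; t(11) = 8.
Since t(11) = t(1) = 8, the sequence is periodic with period 10.
The value 29 first appears (with k ≥ 2) at t(9).

9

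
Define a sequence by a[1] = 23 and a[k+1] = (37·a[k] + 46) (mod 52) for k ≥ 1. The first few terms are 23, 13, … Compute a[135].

a[1] = 23, a[2] = 13, a[3] = 7, a[4] = 45, a[5] = 47, a[6] = 17, a[7] = 51, a[8] = 9, a[9] = 15, a[10] = 29, a[11] = 27, a[12] = 5, a[13] = 23.
Since a[13] = a[1] = 23, the sequence is periodic with period 12.
So a[135] = a[1 + ((135-1) mod 12)] = a[3] = 7.

7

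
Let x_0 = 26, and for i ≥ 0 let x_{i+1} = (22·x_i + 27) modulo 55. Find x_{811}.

27

x_0 = 26, x_1 = 49, x_2 = 5, x_3 = 27, x_4 = 16, x_5 = 49.
Since x_5 = x_1 = 49, the sequence is eventually periodic: after a pre-period of length 1 it cycles with period 4.
For i ≥ 1, x_i depends only on (i - 1) mod 4. (811 - 1) mod 4 = 2, so x_{811} = x_3 = 27.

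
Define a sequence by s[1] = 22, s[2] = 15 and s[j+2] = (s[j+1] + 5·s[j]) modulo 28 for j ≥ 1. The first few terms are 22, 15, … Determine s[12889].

Computing terms: s[1] = 22,  s[2] = 15,  s[3] = 13,  s[4] = 4,  s[5] = 13,  s[6] = 5,  s[7] = 14,  s[8] = 11,  s[9] = 25,  s[10] = 24,  s[11] = 9,  s[12] = 17,  s[13] = 6,  s[14] = 7,  s[15] = 9,  s[16] = 16,  s[17] = 5,  s[18] = 1,  s[19] = 26,  s[20] = 3,  s[21] = 21,  s[22] = 8,  s[23] = 1,  s[24] = 13,  s[25] = 18,  s[26] = 27,  s[27] = 5,  s[28] = 0,  s[29] = 25,  s[30] = 25,  s[31] = 10,  s[32] = 23,  s[33] = 17,  s[34] = 20,  s[35] = 21,  s[36] = 9,  s[37] = 2,  s[38] = 19,  s[39] = 1,  s[40] = 12,  s[41] = 17,  s[42] = 21,  s[43] = 22,  s[44] = 15.
The sequence repeats with period 42.
(12889 - 1) mod 42 = 36, so s[12889] = s[37] = 2.

2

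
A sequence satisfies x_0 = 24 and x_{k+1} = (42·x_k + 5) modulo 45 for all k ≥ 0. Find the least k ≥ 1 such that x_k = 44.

x_0 = 24, x_1 = 23, x_2 = 26, x_3 = 17, x_4 = 44, x_5 = 8, x_6 = 26.
Since x_6 = x_2 = 26, the sequence is eventually periodic: after a pre-period of length 2 it cycles with period 4.
The value 44 first appears (with k ≥ 1) at x_4.

4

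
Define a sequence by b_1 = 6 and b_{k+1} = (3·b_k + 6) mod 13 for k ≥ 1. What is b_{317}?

Computing terms: b_1 = 6, b_2 = 11, b_3 = 0, b_4 = 6.
The sequence repeats with period 3.
(317 - 1) mod 3 = 1, so b_{317} = b_2 = 11.

11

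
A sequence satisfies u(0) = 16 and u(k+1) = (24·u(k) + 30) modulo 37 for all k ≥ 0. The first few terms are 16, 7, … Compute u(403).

Listing terms: u(0) = 16; u(1) = 7; u(2) = 13; u(3) = 9; u(4) = 24; u(5) = 14; u(6) = 33; u(7) = 8; u(8) = 0; u(9) = 30; u(10) = 10; u(11) = 11; u(12) = 35; u(13) = 19; u(14) = 5; u(15) = 2; u(16) = 4; u(17) = 15; u(18) = 20; u(19) = 29; u(20) = 23; u(21) = 27; u(22) = 12; u(23) = 22; u(24) = 3; u(25) = 28; u(26) = 36; u(27) = 6; u(28) = 26; u(29) = 25; u(30) = 1; u(31) = 17; u(32) = 31; u(33) = 34; u(34) = 32; u(35) = 21; u(36) = 16.
Since u(36) = u(0) = 16, the sequence is periodic with period 36.
So u(403) = u(0 + ((403-0) mod 36)) = u(7) = 8.

8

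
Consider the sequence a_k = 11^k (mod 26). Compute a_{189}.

21

Listing terms: a_0 = 1; a_1 = 11; a_2 = 17; a_3 = 5; a_4 = 3; a_5 = 7; a_6 = 25; a_7 = 15; a_8 = 9; a_9 = 21; a_{10} = 23; a_{11} = 19; a_{12} = 1.
The sequence repeats with period 12.
So a_{189} = a_{0 + ((189-0) mod 12)} = a_9 = 21.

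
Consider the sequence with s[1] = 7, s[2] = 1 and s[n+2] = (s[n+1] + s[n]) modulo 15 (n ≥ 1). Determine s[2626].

1

We have s[1] = 7, s[2] = 1, s[3] = 8, s[4] = 9, s[5] = 2, s[6] = 11, s[7] = 13, s[8] = 9, s[9] = 7, s[10] = 1.
Since (s[9], s[10]) = (s[1], s[2]) = (7, 1) (two consecutive terms determine the rest), the sequence is periodic with period 8.
So s[2626] = s[1 + ((2626-1) mod 8)] = s[2] = 1.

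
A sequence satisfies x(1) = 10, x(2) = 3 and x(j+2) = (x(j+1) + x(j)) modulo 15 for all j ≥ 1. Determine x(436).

Computing terms: x(1) = 10; x(2) = 3; x(3) = 13; x(4) = 1; x(5) = 14; x(6) = 0; x(7) = 14; x(8) = 14; x(9) = 13; x(10) = 12; x(11) = 10; x(12) = 7; x(13) = 2; x(14) = 9; x(15) = 11; x(16) = 5; x(17) = 1; x(18) = 6; x(19) = 7; x(20) = 13; x(21) = 5; x(22) = 3; x(23) = 8; x(24) = 11; x(25) = 4; x(26) = 0; x(27) = 4; x(28) = 4; x(29) = 8; x(30) = 12; x(31) = 5; x(32) = 2; x(33) = 7; x(34) = 9; x(35) = 1; x(36) = 10; x(37) = 11; x(38) = 6; x(39) = 2; x(40) = 8; x(41) = 10; x(42) = 3.
Since (x(41), x(42)) = (x(1), x(2)) = (10, 3) (two consecutive terms determine the rest), the sequence is periodic with period 40.
(436 - 1) mod 40 = 35, so x(436) = x(36) = 10.

10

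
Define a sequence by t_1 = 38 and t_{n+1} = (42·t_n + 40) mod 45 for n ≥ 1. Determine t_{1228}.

19

Computing terms: t_1 = 38,  t_2 = 16,  t_3 = 37,  t_4 = 19,  t_5 = 28,  t_6 = 1,  t_7 = 37.
Since t_7 = t_3 = 37, the sequence is eventually periodic: after a pre-period of length 2 it cycles with period 4.
For n ≥ 3, t_n depends only on (n - 3) mod 4. (1228 - 3) mod 4 = 1, so t_{1228} = t_4 = 19.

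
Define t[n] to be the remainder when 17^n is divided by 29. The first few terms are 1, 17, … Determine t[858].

Computing terms: t[0] = 1; t[1] = 17; t[2] = 28; t[3] = 12; t[4] = 1.
The sequence repeats with period 4.
So t[858] = t[0 + ((858-0) mod 4)] = t[2] = 28.

28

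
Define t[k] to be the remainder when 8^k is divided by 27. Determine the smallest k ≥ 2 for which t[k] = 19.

We have t[1] = 8, t[2] = 10, t[3] = 26, t[4] = 19, t[5] = 17, t[6] = 1, t[7] = 8.
Since t[7] = t[1] = 8, the sequence is periodic with period 6.
The value 19 first appears (with k ≥ 2) at t[4].

4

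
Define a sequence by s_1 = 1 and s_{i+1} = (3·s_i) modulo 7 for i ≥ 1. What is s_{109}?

1

Computing terms: s_1 = 1, s_2 = 3, s_3 = 2, s_4 = 6, s_5 = 4, s_6 = 5, s_7 = 1.
The sequence repeats with period 6.
(109 - 1) mod 6 = 0, so s_{109} = s_1 = 1.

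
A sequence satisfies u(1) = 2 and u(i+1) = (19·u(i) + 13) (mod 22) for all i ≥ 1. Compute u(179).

We have u(1) = 2,  u(2) = 7,  u(3) = 14,  u(4) = 15,  u(5) = 12,  u(6) = 21,  u(7) = 16,  u(8) = 9,  u(9) = 8,  u(10) = 11,  u(11) = 2.
Since u(11) = u(1) = 2, the sequence is periodic with period 10.
(179 - 1) mod 10 = 8, so u(179) = u(9) = 8.

8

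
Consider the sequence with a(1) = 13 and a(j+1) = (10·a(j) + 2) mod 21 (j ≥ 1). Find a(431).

6

We have a(1) = 13, a(2) = 6, a(3) = 20, a(4) = 13.
Since a(4) = a(1) = 13, the sequence is periodic with period 3.
(431 - 1) mod 3 = 1, so a(431) = a(2) = 6.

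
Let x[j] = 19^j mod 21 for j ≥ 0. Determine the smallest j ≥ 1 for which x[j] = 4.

2

x[0] = 1,  x[1] = 19,  x[2] = 4,  x[3] = 13,  x[4] = 16,  x[5] = 10,  x[6] = 1.
The sequence repeats with period 6.
The value 4 first appears (with j ≥ 1) at x[2].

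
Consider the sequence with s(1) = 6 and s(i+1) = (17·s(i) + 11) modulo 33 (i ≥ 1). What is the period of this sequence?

s(1) = 6, s(2) = 14, s(3) = 18, s(4) = 20, s(5) = 21, s(6) = 5, s(7) = 30, s(8) = 26, s(9) = 24, s(10) = 23, s(11) = 6.
Since s(11) = s(1) = 6, the sequence is periodic with period 10.

10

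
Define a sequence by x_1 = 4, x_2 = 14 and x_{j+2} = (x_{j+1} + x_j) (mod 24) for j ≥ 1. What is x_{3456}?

Listing terms: x_1 = 4,  x_2 = 14,  x_3 = 18,  x_4 = 8,  x_5 = 2,  x_6 = 10,  x_7 = 12,  x_8 = 22,  x_9 = 10,  x_{10} = 8,  x_{11} = 18,  x_{12} = 2,  x_{13} = 20,  x_{14} = 22,  x_{15} = 18,  x_{16} = 16,  x_{17} = 10,  x_{18} = 2,  x_{19} = 12,  x_{20} = 14,  x_{21} = 2,  x_{22} = 16,  x_{23} = 18,  x_{24} = 10,  x_{25} = 4,  x_{26} = 14.
The sequence repeats with period 24.
(3456 - 1) mod 24 = 23, so x_{3456} = x_{24} = 10.

10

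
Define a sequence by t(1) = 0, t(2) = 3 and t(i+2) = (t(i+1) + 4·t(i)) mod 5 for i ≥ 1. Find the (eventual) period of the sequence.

6

Computing terms: t(1) = 0, t(2) = 3, t(3) = 3, t(4) = 0, t(5) = 2, t(6) = 2, t(7) = 0, t(8) = 3.
The sequence repeats with period 6.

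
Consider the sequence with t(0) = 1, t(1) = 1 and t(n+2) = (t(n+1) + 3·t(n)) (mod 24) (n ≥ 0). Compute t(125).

Computing terms: t(0) = 1,  t(1) = 1,  t(2) = 4,  t(3) = 7,  t(4) = 19,  t(5) = 16,  t(6) = 1,  t(7) = 1.
Since (t(6), t(7)) = (t(0), t(1)) = (1, 1) (two consecutive terms determine the rest), the sequence is periodic with period 6.
(125 - 0) mod 6 = 5, so t(125) = t(5) = 16.

16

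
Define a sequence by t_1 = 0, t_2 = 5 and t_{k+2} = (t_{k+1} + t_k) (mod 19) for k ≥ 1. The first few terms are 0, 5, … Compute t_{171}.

10

t_1 = 0; t_2 = 5; t_3 = 5; t_4 = 10; t_5 = 15; t_6 = 6; t_7 = 2; t_8 = 8; t_9 = 10; t_{10} = 18; t_{11} = 9; t_{12} = 8; t_{13} = 17; t_{14} = 6; t_{15} = 4; t_{16} = 10; t_{17} = 14; t_{18} = 5; t_{19} = 0; t_{20} = 5.
The sequence repeats with period 18.
(171 - 1) mod 18 = 8, so t_{171} = t_9 = 10.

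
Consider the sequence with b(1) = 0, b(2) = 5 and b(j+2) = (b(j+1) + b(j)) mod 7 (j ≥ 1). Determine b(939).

2

We have b(1) = 0,  b(2) = 5,  b(3) = 5,  b(4) = 3,  b(5) = 1,  b(6) = 4,  b(7) = 5,  b(8) = 2,  b(9) = 0,  b(10) = 2,  b(11) = 2,  b(12) = 4,  b(13) = 6,  b(14) = 3,  b(15) = 2,  b(16) = 5,  b(17) = 0,  b(18) = 5.
The sequence repeats with period 16.
So b(939) = b(1 + ((939-1) mod 16)) = b(11) = 2.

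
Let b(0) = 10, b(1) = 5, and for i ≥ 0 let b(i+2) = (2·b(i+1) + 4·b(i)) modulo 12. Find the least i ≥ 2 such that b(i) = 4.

5

We have b(0) = 10; b(1) = 5; b(2) = 2; b(3) = 0; b(4) = 8; b(5) = 4; b(6) = 4; b(7) = 0; b(8) = 4; b(9) = 8; b(10) = 8; b(11) = 0; b(12) = 8.
Since (b(11), b(12)) = (b(3), b(4)) = (0, 8) (two consecutive terms determine the rest), the sequence is eventually periodic: after a pre-period of length 3 it cycles with period 8.
The value 4 first appears (with i ≥ 2) at b(5).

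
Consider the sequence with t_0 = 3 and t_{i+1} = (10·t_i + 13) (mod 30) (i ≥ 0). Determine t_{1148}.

Listing terms: t_0 = 3; t_1 = 13; t_2 = 23; t_3 = 3.
The sequence repeats with period 3.
(1148 - 0) mod 3 = 2, so t_{1148} = t_2 = 23.

23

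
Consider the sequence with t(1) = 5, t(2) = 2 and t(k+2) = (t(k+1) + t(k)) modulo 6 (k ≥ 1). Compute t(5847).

5

t(1) = 5,  t(2) = 2,  t(3) = 1,  t(4) = 3,  t(5) = 4,  t(6) = 1,  t(7) = 5,  t(8) = 0,  t(9) = 5,  t(10) = 5,  t(11) = 4,  t(12) = 3,  t(13) = 1,  t(14) = 4,  t(15) = 5,  t(16) = 3,  t(17) = 2,  t(18) = 5,  t(19) = 1,  t(20) = 0,  t(21) = 1,  t(22) = 1,  t(23) = 2,  t(24) = 3,  t(25) = 5,  t(26) = 2.
The sequence repeats with period 24.
(5847 - 1) mod 24 = 14, so t(5847) = t(15) = 5.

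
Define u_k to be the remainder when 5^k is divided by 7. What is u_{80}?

4

We have u_0 = 1,  u_1 = 5,  u_2 = 4,  u_3 = 6,  u_4 = 2,  u_5 = 3,  u_6 = 1.
Since u_6 = u_0 = 1, the sequence is periodic with period 6.
So u_{80} = u_{0 + ((80-0) mod 6)} = u_2 = 4.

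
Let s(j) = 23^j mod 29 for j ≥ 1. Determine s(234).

s(1) = 23,  s(2) = 7,  s(3) = 16,  s(4) = 20,  s(5) = 25,  s(6) = 24,  s(7) = 1,  s(8) = 23.
The sequence repeats with period 7.
So s(234) = s(1 + ((234-1) mod 7)) = s(3) = 16.

16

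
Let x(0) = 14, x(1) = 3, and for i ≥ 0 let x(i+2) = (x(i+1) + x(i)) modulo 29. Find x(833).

6

x(0) = 14; x(1) = 3; x(2) = 17; x(3) = 20; x(4) = 8; x(5) = 28; x(6) = 7; x(7) = 6; x(8) = 13; x(9) = 19; x(10) = 3; x(11) = 22; x(12) = 25; x(13) = 18; x(14) = 14; x(15) = 3.
Since (x(14), x(15)) = (x(0), x(1)) = (14, 3) (two consecutive terms determine the rest), the sequence is periodic with period 14.
So x(833) = x(0 + ((833-0) mod 14)) = x(7) = 6.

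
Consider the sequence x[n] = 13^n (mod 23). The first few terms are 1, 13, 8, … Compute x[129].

2

x[0] = 1, x[1] = 13, x[2] = 8, x[3] = 12, x[4] = 18, x[5] = 4, x[6] = 6, x[7] = 9, x[8] = 2, x[9] = 3, x[10] = 16, x[11] = 1.
The sequence repeats with period 11.
(129 - 0) mod 11 = 8, so x[129] = x[8] = 2.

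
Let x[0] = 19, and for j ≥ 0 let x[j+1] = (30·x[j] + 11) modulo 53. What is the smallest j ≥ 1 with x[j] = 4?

2

Listing terms: x[0] = 19,  x[1] = 51,  x[2] = 4,  x[3] = 25,  x[4] = 19.
The sequence repeats with period 4.
The value 4 first appears (with j ≥ 1) at x[2].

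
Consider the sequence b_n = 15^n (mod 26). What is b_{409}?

b_0 = 1,  b_1 = 15,  b_2 = 17,  b_3 = 21,  b_4 = 3,  b_5 = 19,  b_6 = 25,  b_7 = 11,  b_8 = 9,  b_9 = 5,  b_{10} = 23,  b_{11} = 7,  b_{12} = 1.
Since b_{12} = b_0 = 1, the sequence is periodic with period 12.
So b_{409} = b_{0 + ((409-0) mod 12)} = b_1 = 15.

15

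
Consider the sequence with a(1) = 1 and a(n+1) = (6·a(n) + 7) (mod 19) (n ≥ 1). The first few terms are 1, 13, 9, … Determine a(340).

Computing terms: a(1) = 1,  a(2) = 13,  a(3) = 9,  a(4) = 4,  a(5) = 12,  a(6) = 3,  a(7) = 6,  a(8) = 5,  a(9) = 18,  a(10) = 1.
Since a(10) = a(1) = 1, the sequence is periodic with period 9.
(340 - 1) mod 9 = 6, so a(340) = a(7) = 6.

6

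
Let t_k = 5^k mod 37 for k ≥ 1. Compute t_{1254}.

t_1 = 5; t_2 = 25; t_3 = 14; t_4 = 33; t_5 = 17; t_6 = 11; t_7 = 18; t_8 = 16; t_9 = 6; t_{10} = 30; t_{11} = 2; t_{12} = 10; t_{13} = 13; t_{14} = 28; t_{15} = 29; t_{16} = 34; t_{17} = 22; t_{18} = 36; t_{19} = 32; t_{20} = 12; t_{21} = 23; t_{22} = 4; t_{23} = 20; t_{24} = 26; t_{25} = 19; t_{26} = 21; t_{27} = 31; t_{28} = 7; t_{29} = 35; t_{30} = 27; t_{31} = 24; t_{32} = 9; t_{33} = 8; t_{34} = 3; t_{35} = 15; t_{36} = 1; t_{37} = 5.
The sequence repeats with period 36.
(1254 - 1) mod 36 = 29, so t_{1254} = t_{30} = 27.

27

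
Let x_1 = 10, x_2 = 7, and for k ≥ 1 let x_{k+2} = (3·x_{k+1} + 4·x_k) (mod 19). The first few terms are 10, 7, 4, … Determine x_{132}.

17

x_1 = 10, x_2 = 7, x_3 = 4, x_4 = 2, x_5 = 3, x_6 = 17, x_7 = 6, x_8 = 10, x_9 = 16, x_{10} = 12, x_{11} = 5, x_{12} = 6, x_{13} = 0, x_{14} = 5, x_{15} = 15, x_{16} = 8, x_{17} = 8, x_{18} = 18, x_{19} = 10, x_{20} = 7.
The sequence repeats with period 18.
So x_{132} = x_{1 + ((132-1) mod 18)} = x_6 = 17.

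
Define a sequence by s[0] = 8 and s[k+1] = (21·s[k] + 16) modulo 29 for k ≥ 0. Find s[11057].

We have s[0] = 8, s[1] = 10, s[2] = 23, s[3] = 6, s[4] = 26, s[5] = 11, s[6] = 15, s[7] = 12, s[8] = 7, s[9] = 18, s[10] = 17, s[11] = 25, s[12] = 19, s[13] = 9, s[14] = 2, s[15] = 0, s[16] = 16, s[17] = 4, s[18] = 13, s[19] = 28, s[20] = 24, s[21] = 27, s[22] = 3, s[23] = 21, s[24] = 22, s[25] = 14, s[26] = 20, s[27] = 1, s[28] = 8.
Since s[28] = s[0] = 8, the sequence is periodic with period 28.
So s[11057] = s[0 + ((11057-0) mod 28)] = s[25] = 14.

14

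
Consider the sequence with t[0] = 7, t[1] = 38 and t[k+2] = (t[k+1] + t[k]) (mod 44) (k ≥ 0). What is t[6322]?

t[0] = 7, t[1] = 38, t[2] = 1, t[3] = 39, t[4] = 40, t[5] = 35, t[6] = 31, t[7] = 22, t[8] = 9, t[9] = 31, t[10] = 40, t[11] = 27, t[12] = 23, t[13] = 6, t[14] = 29, t[15] = 35, t[16] = 20, t[17] = 11, t[18] = 31, t[19] = 42, t[20] = 29, t[21] = 27, t[22] = 12, t[23] = 39, t[24] = 7, t[25] = 2, t[26] = 9, t[27] = 11, t[28] = 20, t[29] = 31, t[30] = 7, t[31] = 38.
Since (t[30], t[31]) = (t[0], t[1]) = (7, 38) (two consecutive terms determine the rest), the sequence is periodic with period 30.
So t[6322] = t[0 + ((6322-0) mod 30)] = t[22] = 12.

12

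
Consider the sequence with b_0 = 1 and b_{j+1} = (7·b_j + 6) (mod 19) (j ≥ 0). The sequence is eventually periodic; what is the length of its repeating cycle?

3

Computing terms: b_0 = 1; b_1 = 13; b_2 = 2; b_3 = 1.
The sequence repeats with period 3.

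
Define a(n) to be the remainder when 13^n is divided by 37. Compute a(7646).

25

a(0) = 1, a(1) = 13, a(2) = 21, a(3) = 14, a(4) = 34, a(5) = 35, a(6) = 11, a(7) = 32, a(8) = 9, a(9) = 6, a(10) = 4, a(11) = 15, a(12) = 10, a(13) = 19, a(14) = 25, a(15) = 29, a(16) = 7, a(17) = 17, a(18) = 36, a(19) = 24, a(20) = 16, a(21) = 23, a(22) = 3, a(23) = 2, a(24) = 26, a(25) = 5, a(26) = 28, a(27) = 31, a(28) = 33, a(29) = 22, a(30) = 27, a(31) = 18, a(32) = 12, a(33) = 8, a(34) = 30, a(35) = 20, a(36) = 1.
Since a(36) = a(0) = 1, the sequence is periodic with period 36.
(7646 - 0) mod 36 = 14, so a(7646) = a(14) = 25.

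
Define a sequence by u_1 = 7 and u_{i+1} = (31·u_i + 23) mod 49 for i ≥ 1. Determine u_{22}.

47

u_1 = 7; u_2 = 44; u_3 = 15; u_4 = 47; u_5 = 10; u_6 = 39; u_7 = 7.
The sequence repeats with period 6.
So u_{22} = u_{1 + ((22-1) mod 6)} = u_4 = 47.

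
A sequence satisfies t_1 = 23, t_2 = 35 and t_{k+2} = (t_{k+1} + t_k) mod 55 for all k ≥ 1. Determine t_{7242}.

Listing terms: t_1 = 23,  t_2 = 35,  t_3 = 3,  t_4 = 38,  t_5 = 41,  t_6 = 24,  t_7 = 10,  t_8 = 34,  t_9 = 44,  t_{10} = 23,  t_{11} = 12,  t_{12} = 35,  t_{13} = 47,  t_{14} = 27,  t_{15} = 19,  t_{16} = 46,  t_{17} = 10,  t_{18} = 1,  t_{19} = 11,  t_{20} = 12,  t_{21} = 23,  t_{22} = 35.
Since (t_{21}, t_{22}) = (t_1, t_2) = (23, 35) (two consecutive terms determine the rest), the sequence is periodic with period 20.
So t_{7242} = t_{1 + ((7242-1) mod 20)} = t_2 = 35.

35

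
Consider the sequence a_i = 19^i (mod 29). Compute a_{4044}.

20

We have a_0 = 1; a_1 = 19; a_2 = 13; a_3 = 15; a_4 = 24; a_5 = 21; a_6 = 22; a_7 = 12; a_8 = 25; a_9 = 11; a_{10} = 6; a_{11} = 27; a_{12} = 20; a_{13} = 3; a_{14} = 28; a_{15} = 10; a_{16} = 16; a_{17} = 14; a_{18} = 5; a_{19} = 8; a_{20} = 7; a_{21} = 17; a_{22} = 4; a_{23} = 18; a_{24} = 23; a_{25} = 2; a_{26} = 9; a_{27} = 26; a_{28} = 1.
Since a_{28} = a_0 = 1, the sequence is periodic with period 28.
(4044 - 0) mod 28 = 12, so a_{4044} = a_{12} = 20.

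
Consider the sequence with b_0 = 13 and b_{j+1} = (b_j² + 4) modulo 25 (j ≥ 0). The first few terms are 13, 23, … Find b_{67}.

Listing terms: b_0 = 13; b_1 = 23; b_2 = 8; b_3 = 18; b_4 = 3; b_5 = 13.
The sequence repeats with period 5.
(67 - 0) mod 5 = 2, so b_{67} = b_2 = 8.

8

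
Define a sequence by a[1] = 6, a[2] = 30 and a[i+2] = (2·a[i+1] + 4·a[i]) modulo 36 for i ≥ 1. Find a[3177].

a[1] = 6,  a[2] = 30,  a[3] = 12,  a[4] = 0,  a[5] = 12,  a[6] = 24,  a[7] = 24,  a[8] = 0,  a[9] = 24,  a[10] = 12,  a[11] = 12,  a[12] = 0.
Since (a[11], a[12]) = (a[3], a[4]) = (12, 0) (two consecutive terms determine the rest), the sequence is eventually periodic: after a pre-period of length 2 it cycles with period 8.
For i ≥ 3, a[i] depends only on (i - 3) mod 8. (3177 - 3) mod 8 = 6, so a[3177] = a[9] = 24.

24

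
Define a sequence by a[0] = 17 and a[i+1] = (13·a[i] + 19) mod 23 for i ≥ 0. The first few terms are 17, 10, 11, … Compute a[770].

We have a[0] = 17; a[1] = 10; a[2] = 11; a[3] = 1; a[4] = 9; a[5] = 21; a[6] = 16; a[7] = 20; a[8] = 3; a[9] = 12; a[10] = 14; a[11] = 17.
The sequence repeats with period 11.
So a[770] = a[0 + ((770-0) mod 11)] = a[0] = 17.

17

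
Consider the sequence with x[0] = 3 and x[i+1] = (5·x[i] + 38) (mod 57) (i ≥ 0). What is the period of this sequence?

18

Computing terms: x[0] = 3; x[1] = 53; x[2] = 18; x[3] = 14; x[4] = 51; x[5] = 8; x[6] = 21; x[7] = 29; x[8] = 12; x[9] = 41; x[10] = 15; x[11] = 56; x[12] = 33; x[13] = 32; x[14] = 27; x[15] = 2; x[16] = 48; x[17] = 50; x[18] = 3.
The sequence repeats with period 18.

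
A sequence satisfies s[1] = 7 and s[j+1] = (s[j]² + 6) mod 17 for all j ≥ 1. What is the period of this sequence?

5

s[1] = 7,  s[2] = 4,  s[3] = 5,  s[4] = 14,  s[5] = 15,  s[6] = 10,  s[7] = 4.
Since s[7] = s[2] = 4, the sequence is eventually periodic: after a pre-period of length 1 it cycles with period 5.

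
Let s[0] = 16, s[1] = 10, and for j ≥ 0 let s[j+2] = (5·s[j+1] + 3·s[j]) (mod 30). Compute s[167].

We have s[0] = 16,  s[1] = 10,  s[2] = 8,  s[3] = 10,  s[4] = 14,  s[5] = 10,  s[6] = 2,  s[7] = 10,  s[8] = 26,  s[9] = 10,  s[10] = 8.
Since (s[9], s[10]) = (s[1], s[2]) = (10, 8) (two consecutive terms determine the rest), the sequence is eventually periodic: after a pre-period of length 1 it cycles with period 8.
For j ≥ 1, s[j] depends only on (j - 1) mod 8. (167 - 1) mod 8 = 6, so s[167] = s[7] = 10.

10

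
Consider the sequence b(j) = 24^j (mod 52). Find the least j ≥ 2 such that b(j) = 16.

4

Computing terms: b(1) = 24, b(2) = 4, b(3) = 44, b(4) = 16, b(5) = 20, b(6) = 12, b(7) = 28, b(8) = 48, b(9) = 8, b(10) = 36, b(11) = 32, b(12) = 40, b(13) = 24.
Since b(13) = b(1) = 24, the sequence is periodic with period 12.
The value 16 first appears (with j ≥ 2) at b(4).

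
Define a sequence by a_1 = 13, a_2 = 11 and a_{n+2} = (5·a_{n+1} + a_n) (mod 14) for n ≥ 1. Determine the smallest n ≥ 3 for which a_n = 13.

7

a_1 = 13; a_2 = 11; a_3 = 12; a_4 = 1; a_5 = 3; a_6 = 2; a_7 = 13; a_8 = 11.
Since (a_7, a_8) = (a_1, a_2) = (13, 11) (two consecutive terms determine the rest), the sequence is periodic with period 6.
The value 13 next appears (with n ≥ 3) at a_7.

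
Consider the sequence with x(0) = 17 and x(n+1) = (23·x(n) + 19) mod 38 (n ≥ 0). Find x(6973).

x(0) = 17,  x(1) = 30,  x(2) = 25,  x(3) = 24,  x(4) = 1,  x(5) = 4,  x(6) = 35,  x(7) = 26,  x(8) = 9,  x(9) = 36,  x(10) = 11,  x(11) = 6,  x(12) = 5,  x(13) = 20,  x(14) = 23,  x(15) = 16,  x(16) = 7,  x(17) = 28,  x(18) = 17.
The sequence repeats with period 18.
(6973 - 0) mod 18 = 7, so x(6973) = x(7) = 26.

26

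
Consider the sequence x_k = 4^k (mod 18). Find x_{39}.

Computing terms: x_0 = 1, x_1 = 4, x_2 = 16, x_3 = 10, x_4 = 4.
Since x_4 = x_1 = 4, the sequence is eventually periodic: after a pre-period of length 1 it cycles with period 3.
For k ≥ 1, x_k depends only on (k - 1) mod 3. (39 - 1) mod 3 = 2, so x_{39} = x_3 = 10.

10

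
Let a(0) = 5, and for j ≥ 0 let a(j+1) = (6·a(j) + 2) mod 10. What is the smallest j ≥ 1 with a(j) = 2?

1

Listing terms: a(0) = 5, a(1) = 2, a(2) = 4, a(3) = 6, a(4) = 8, a(5) = 0, a(6) = 2.
Since a(6) = a(1) = 2, the sequence is eventually periodic: after a pre-period of length 1 it cycles with period 5.
The value 2 first appears (with j ≥ 1) at a(1).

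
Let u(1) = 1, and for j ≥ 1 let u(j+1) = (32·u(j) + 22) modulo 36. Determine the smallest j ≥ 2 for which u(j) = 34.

Listing terms: u(1) = 1,  u(2) = 18,  u(3) = 22,  u(4) = 6,  u(5) = 34,  u(6) = 30,  u(7) = 10,  u(8) = 18.
Since u(8) = u(2) = 18, the sequence is eventually periodic: after a pre-period of length 1 it cycles with period 6.
The value 34 first appears (with j ≥ 2) at u(5).

5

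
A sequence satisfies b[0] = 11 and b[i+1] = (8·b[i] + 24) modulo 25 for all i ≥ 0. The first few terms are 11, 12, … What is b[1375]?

Listing terms: b[0] = 11,  b[1] = 12,  b[2] = 20,  b[3] = 9,  b[4] = 21,  b[5] = 17,  b[6] = 10,  b[7] = 4,  b[8] = 6,  b[9] = 22,  b[10] = 0,  b[11] = 24,  b[12] = 16,  b[13] = 2,  b[14] = 15,  b[15] = 19,  b[16] = 1,  b[17] = 7,  b[18] = 5,  b[19] = 14,  b[20] = 11.
The sequence repeats with period 20.
(1375 - 0) mod 20 = 15, so b[1375] = b[15] = 19.

19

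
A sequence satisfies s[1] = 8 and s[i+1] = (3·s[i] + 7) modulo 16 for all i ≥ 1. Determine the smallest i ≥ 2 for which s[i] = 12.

7

Computing terms: s[1] = 8, s[2] = 15, s[3] = 4, s[4] = 3, s[5] = 0, s[6] = 7, s[7] = 12, s[8] = 11, s[9] = 8.
Since s[9] = s[1] = 8, the sequence is periodic with period 8.
The value 12 first appears (with i ≥ 2) at s[7].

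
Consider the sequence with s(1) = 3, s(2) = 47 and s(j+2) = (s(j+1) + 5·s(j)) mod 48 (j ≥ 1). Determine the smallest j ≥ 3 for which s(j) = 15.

Computing terms: s(1) = 3,  s(2) = 47,  s(3) = 14,  s(4) = 9,  s(5) = 31,  s(6) = 28,  s(7) = 39,  s(8) = 35,  s(9) = 38,  s(10) = 21,  s(11) = 19,  s(12) = 28,  s(13) = 27,  s(14) = 23,  s(15) = 14,  s(16) = 33,  s(17) = 7,  s(18) = 28,  s(19) = 15,  s(20) = 11,  s(21) = 38,  s(22) = 45,  s(23) = 43,  s(24) = 28,  s(25) = 3,  s(26) = 47.
Since (s(25), s(26)) = (s(1), s(2)) = (3, 47) (two consecutive terms determine the rest), the sequence is periodic with period 24.
The value 15 first appears (with j ≥ 3) at s(19).

19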